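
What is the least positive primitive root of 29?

φ(29) = 29 − 1 = 28 = 2^2 · 7.
g is a primitive root iff g^(28/q) ≢ 1 (mod 29) for each prime q ∈ {2, 7}.
g = 2: 2^14 ≡ 28; 2^4 ≡ 16 — none is 1, so 2 is a primitive root.
The smallest primitive root modulo 29 is 2.

2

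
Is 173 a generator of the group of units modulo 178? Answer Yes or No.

φ(178) = φ(2)·φ(89) = 1·88 = 88 = 2^3 · 11.
An element g generates (Z/178Z)^× iff g^(88/q) ≢ 1 (mod 178) for each prime q ∈ {2, 11}.
173^44 ≡ 1 (mod 178)  [q = 2: ≡ 1 ✗]
173^8 ≡ 93 (mod 178)  [q = 11: ≢ 1 ✓]
Since 173^44 ≡ 1, the order of 173 divides 44 < 88, so 173 is not a primitive root.

No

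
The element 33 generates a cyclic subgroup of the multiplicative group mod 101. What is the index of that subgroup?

2

By Lagrange's theorem, ord_101(33) divides φ(101) = 101 − 1 = 100 = 2^2 · 5^2.
Divisors of 100: 1, 2, 4, 5, 10, 20, 25, 50, 100.
Evaluate successive powers at the divisors of 100:
33^1 ≡ 33 (mod 101)
33^2 ≡ 79 (mod 101)
33^4 ≡ 80 (mod 101)
33^5 ≡ 14 (mod 101)
33^10 ≡ 95 (mod 101)
33^20 ≡ 36 (mod 101)
33^25 ≡ 100 (mod 101)
33^50 ≡ 1 (mod 101) ✓
The order of 33 is 50, so the subgroup it generates has 50 elements.
Index = |(Z/101Z)^×| / |⟨33⟩| = 100 / 50 = 2.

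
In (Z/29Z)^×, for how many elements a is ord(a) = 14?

6

φ(29) = 29 − 1 = 28 = 2^2 · 7.
(Z/29Z)^× is cyclic (|G| = 28); a cyclic group of order m has exactly φ(d) elements of each order d | m, and none otherwise.
14 = 2 · 7 divides 28, and φ(14) = 6.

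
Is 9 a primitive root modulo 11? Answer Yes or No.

No

φ(11) = 11 − 1 = 10 = 2 · 5.
An element g generates (Z/11Z)^× iff g^(10/q) ≢ 1 (mod 11) for each prime q ∈ {2, 5}.
9^5 ≡ 1 (mod 11)  [q = 2: ≡ 1 ✗]
9^2 ≡ 4 (mod 11)  [q = 5: ≢ 1 ✓]
9^5 ≡ 1 shows ord(9) | 5, strictly less than φ(11); not a primitive root.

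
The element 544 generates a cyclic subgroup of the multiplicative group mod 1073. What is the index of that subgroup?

24

ord(544) | φ(1073) = φ(29·37) = (29−1)·(37−1) = 28·36 = 1008 = 2^4 · 3^2 · 7.
Divisors of 1008: 1, 2, 3, 4, 6, 7, 8, 9, 12, 14, 16, 18, 21, 24, 28, 36, 42, 48, 56, 63, 72, 84, 112, 126, 144, 168, 252, 336, 504, 1008.
Check 544^d mod 1073 for each divisor in increasing order:
544^1 ≡ 544
544^2 ≡ 861
544^3 ≡ 556
544^4 ≡ 951
544^6 ≡ 112
544^7 ≡ 840
544^8 ≡ 935
544^9 ≡ 38
544^12 ≡ 741
544^14 ≡ 639
544^16 ≡ 803
544^18 ≡ 371
544^21 ≡ 260
544^24 ≡ 778
544^28 ≡ 581
544^36 ≡ 297
544^42 ≡ 1
The order of 544 is 42, so the subgroup it generates has 42 elements.
[(Z/1073Z)^× : ⟨544⟩] = 1008/42 = 24.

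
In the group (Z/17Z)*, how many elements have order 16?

8

φ(17) = 17 − 1 = 16 = 2^4.
In a cyclic group of order 16, there are φ(d) elements of order d for each divisor d of 16, and zero for non-divisors.
16 = 2^4 divides 16, and φ(16) = 8.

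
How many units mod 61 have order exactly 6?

φ(61) = 61 − 1 = 60 = 2^2 · 3 · 5.
(Z/61Z)^× is cyclic (|G| = 60); a cyclic group of order m has exactly φ(d) elements of each order d | m, and none otherwise.
6 = 2 · 3 divides 60, and φ(6) = 2.

2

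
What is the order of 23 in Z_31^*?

10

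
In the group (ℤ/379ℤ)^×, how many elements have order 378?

108

φ(379) = 379 − 1 = 378 = 2 · 3^3 · 7.
In a cyclic group of order 378, there are φ(d) elements of order d for each divisor d of 378, and zero for non-divisors.
378 = 2 · 3^3 · 7 divides 378, and φ(378) = 108.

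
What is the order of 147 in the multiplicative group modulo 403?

30

The order of 147 must divide φ(403) = φ(13·31) = (13−1)·(31−1) = 12·30 = 360 = 2^3 · 3^2 · 5.
Divisors of 360: 1, 2, 3, 4, 5, 6, 8, 9, 10, 12, 15, 18, 20, 24, 30, 36, 40, 45, 60, 72, 90, 120, 180, 360.
Compute 147^d (mod 403) for the divisors d until we hit 1:
147^1 ≡ 147 (mod 403)
147^2 ≡ 250 (mod 403)
147^3 ≡ 77 (mod 403)
147^4 ≡ 35 (mod 403)
147^5 ≡ 309 (mod 403)
147^6 ≡ 287 (mod 403)
147^8 ≡ 16 (mod 403)
147^9 ≡ 337 (mod 403)
147^10 ≡ 373 (mod 403)
147^12 ≡ 157 (mod 403)
147^15 ≡ 402 (mod 403)
147^18 ≡ 326 (mod 403)
147^20 ≡ 94 (mod 403)
147^24 ≡ 66 (mod 403)
147^30 ≡ 1 (mod 403) ✓
The smallest such exponent is 30, so the order of 147 is 30.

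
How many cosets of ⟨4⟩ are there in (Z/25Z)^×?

2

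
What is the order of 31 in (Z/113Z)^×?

56

ord(31) | φ(113) = 113 − 1 = 112 = 2^4 · 7.
Divisors of 112: 1, 2, 4, 7, 8, 14, 16, 28, 56, 112.
Check 31^d mod 113 for each divisor in increasing order:
31^1 ≡ 31 (mod 113)
31^2 ≡ 57 (mod 113)
31^4 ≡ 85 (mod 113)
31^7 ≡ 18 (mod 113)
31^8 ≡ 106 (mod 113)
31^14 ≡ 98 (mod 113)
31^16 ≡ 49 (mod 113)
31^28 ≡ 112 (mod 113)
31^56 ≡ 1 (mod 113) ✓
The smallest such exponent is 56, so the order of 31 is 56.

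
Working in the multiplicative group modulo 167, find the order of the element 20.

The order of 20 must divide φ(167) = 167 − 1 = 166 = 2 · 83.
Divisors of 166: 1, 2, 83, 166.
Check 20^d mod 167 for each divisor in increasing order:
20^1 ≡ 20 (mod 167)
20^2 ≡ 66 (mod 167)
20^83 ≡ 166 (mod 167)
20^166 ≡ 1 (mod 167) ✓
Hence ord(20) = 166.

166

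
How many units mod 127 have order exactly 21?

12

φ(127) = 127 − 1 = 126 = 2 · 3^2 · 7.
(Z/127Z)^× is cyclic (|G| = 126); a cyclic group of order m has exactly φ(d) elements of each order d | m, and none otherwise.
21 = 3 · 7 divides 126, and φ(21) = 12.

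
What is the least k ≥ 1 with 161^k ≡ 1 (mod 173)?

Since 161 ∈ (Z/173Z)^×, its order divides φ(173) = 173 − 1 = 172 = 2^2 · 43.
Divisors of 172: 1, 2, 4, 43, 86, 172.
Check 161^d mod 173 for each divisor in increasing order:
161^1 ≡ 161 (mod 173)
161^2 ≡ 144 (mod 173)
161^4 ≡ 149 (mod 173)
161^43 ≡ 93 (mod 173)
161^86 ≡ 172 (mod 173)
161^172 ≡ 1 (mod 173) ✓
The smallest such exponent is 172, so the order of 161 is 172.

172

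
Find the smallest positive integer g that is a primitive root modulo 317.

φ(317) = 317 − 1 = 316 = 2^2 · 79.
g is a primitive root iff g^(316/q) ≢ 1 (mod 317) for each prime q ∈ {2, 79}.
g = 2: 2^158 ≡ 316; 2^4 ≡ 16 — none is 1, so 2 is a primitive root.
So 2 is the smallest generator of (Z/317Z)^×.

2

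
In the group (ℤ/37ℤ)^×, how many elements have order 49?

0

φ(37) = 37 − 1 = 36 = 2^2 · 3^2.
Since (Z/37Z)^× is cyclic of order 36, the number of elements of order d is φ(d) when d | 36 and 0 otherwise.
Here 36 is not a multiple of 49, so there are no elements of order 49.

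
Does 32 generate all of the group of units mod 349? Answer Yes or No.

Yes

φ(349) = 349 − 1 = 348 = 2^2 · 3 · 29.
Test 32^(348/q) mod 349 for each prime factor q of 348:
32^174 ≡ 348 (mod 349)  [q = 2: ≢ 1 ✓]
32^116 ≡ 122 (mod 349)  [q = 3: ≢ 1 ✓]
32^12 ≡ 210 (mod 349)  [q = 29: ≢ 1 ✓]
All checks pass, so 32 has order 348 and is a primitive root modulo 349.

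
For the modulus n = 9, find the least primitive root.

2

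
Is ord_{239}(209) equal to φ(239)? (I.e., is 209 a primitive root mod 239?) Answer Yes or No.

Yes

φ(239) = 239 − 1 = 238 = 2 · 7 · 17.
Test 209^(238/q) mod 239 for each prime factor q of 238:
209^119 ≡ 238 (mod 239)  [q = 2: ≢ 1 ✓]
209^34 ≡ 100 (mod 239)  [q = 7: ≢ 1 ✓]
209^14 ≡ 101 (mod 239)  [q = 17: ≢ 1 ✓]
All checks pass, so 209 has order 238 and is a primitive root modulo 239.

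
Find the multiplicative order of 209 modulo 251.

125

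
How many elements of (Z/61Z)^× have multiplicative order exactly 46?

φ(61) = 61 − 1 = 60 = 2^2 · 3 · 5.
(Z/61Z)^× is cyclic (|G| = 60); a cyclic group of order m has exactly φ(d) elements of each order d | m, and none otherwise.
Here 60 is not a multiple of 46, so there are no elements of order 46.

0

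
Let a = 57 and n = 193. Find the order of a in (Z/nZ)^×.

The order of 57 must divide φ(193) = 193 − 1 = 192 = 2^6 · 3.
Divisors of 192: 1, 2, 3, 4, 6, 8, 12, 16, 24, 32, 48, 64, 96, 192.
Compute 57^d (mod 193) for the divisors d until we hit 1:
57^1 ≡ 57 (mod 193)
57^2 ≡ 161 (mod 193)
57^3 ≡ 106 (mod 193)
57^4 ≡ 59 (mod 193)
57^6 ≡ 42 (mod 193)
57^8 ≡ 7 (mod 193)
57^12 ≡ 27 (mod 193)
57^16 ≡ 49 (mod 193)
57^24 ≡ 150 (mod 193)
57^32 ≡ 85 (mod 193)
57^48 ≡ 112 (mod 193)
57^64 ≡ 84 (mod 193)
57^96 ≡ 192 (mod 193)
57^192 ≡ 1 (mod 193) ✓
So ord_193(57) = 192.

192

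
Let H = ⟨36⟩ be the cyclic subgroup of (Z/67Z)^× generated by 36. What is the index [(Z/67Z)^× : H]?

2

By Lagrange's theorem, ord_67(36) divides φ(67) = 67 − 1 = 66 = 2 · 3 · 11.
Divisors of 66: 1, 2, 3, 6, 11, 22, 33, 66.
Check 36^d mod 67 for each divisor in increasing order:
36^1 ≡ 36 (mod 67)
36^2 ≡ 23 (mod 67)
36^3 ≡ 24 (mod 67)
36^6 ≡ 40 (mod 67)
36^11 ≡ 37 (mod 67)
36^22 ≡ 29 (mod 67)
36^33 ≡ 1 (mod 67) ✓
Thus |⟨36⟩| = ord(36) = 33.
[(Z/67Z)^× : ⟨36⟩] = 66/33 = 2.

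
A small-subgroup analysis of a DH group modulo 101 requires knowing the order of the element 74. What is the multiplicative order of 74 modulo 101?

100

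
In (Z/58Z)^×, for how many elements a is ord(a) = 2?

φ(58) = φ(2)·φ(29) = 1·28 = 28 = 2^2 · 7.
In a cyclic group of order 28, there are φ(d) elements of order d for each divisor d of 28, and zero for non-divisors.
2 | 28, and φ(2) = 2 − 1 = 1.

1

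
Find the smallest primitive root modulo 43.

φ(43) = 43 − 1 = 42 = 2 · 3 · 7.
g is a primitive root iff g^(42/q) ≢ 1 (mod 43) for each prime q ∈ {2, 3, 7}.
g = 2: 2^21 ≡ 42; 2^14 ≡ 1 — hits 1, so not a primitive root.
g = 3: 3^21 ≡ 42; 3^14 ≡ 36; 3^6 ≡ 41 — none is 1, so 3 is a primitive root.
Hence the least primitive root of 43 is 3.

3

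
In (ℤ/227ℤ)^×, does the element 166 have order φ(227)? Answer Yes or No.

φ(227) = 227 − 1 = 226 = 2 · 113.
166 is a primitive root mod 227 iff 166^(φ(227)/q) ≢ 1 for every prime q | φ(227), i.e. q ∈ {2, 113}.
166^113 ≡ 1 (mod 227)  [q = 2: ≡ 1 ✗]
166^2 ≡ 89 (mod 227)  [q = 113: ≢ 1 ✓]
The check at q = 2 fails, so 166 generates a proper subgroup.

No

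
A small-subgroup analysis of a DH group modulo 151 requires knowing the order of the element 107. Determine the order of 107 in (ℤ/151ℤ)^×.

50

ord(107) | φ(151) = 151 − 1 = 150 = 2 · 3 · 5^2.
Divisors of 150: 1, 2, 3, 5, 6, 10, 15, 25, 30, 50, 75, 150.
Evaluate successive powers at the divisors of 150:
107^1 ≡ 107 (mod 151)
107^2 ≡ 124 (mod 151)
107^3 ≡ 131 (mod 151)
107^5 ≡ 87 (mod 151)
107^6 ≡ 98 (mod 151)
107^10 ≡ 19 (mod 151)
107^15 ≡ 143 (mod 151)
107^25 ≡ 150 (mod 151)
107^30 ≡ 64 (mod 151)
107^50 ≡ 1 (mod 151) ✓
Therefore the multiplicative order of 107 modulo 151 is 50.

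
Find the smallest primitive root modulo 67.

2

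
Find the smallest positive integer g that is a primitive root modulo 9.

2

φ(9) = φ(3^2) = 3·(3−1) = 6 = 2 · 3.
Test candidates g = 2, 3, … against the prime factors q ∈ {2, 3} of φ(9): g is a generator iff g^(6/q) ≢ 1 for every such q.
g = 2: 2^3 ≡ 8; 2^2 ≡ 4 — none is 1, so 2 is a primitive root.
Hence the least primitive root of 9 is 2.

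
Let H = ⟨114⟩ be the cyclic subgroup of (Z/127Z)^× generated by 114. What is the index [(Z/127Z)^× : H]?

1

By Lagrange's theorem, ord_127(114) divides φ(127) = 127 − 1 = 126 = 2 · 3^2 · 7.
Divisors of 126: 1, 2, 3, 6, 7, 9, 14, 18, 21, 42, 63, 126.
Test each divisor d:
114^1 ≡ 114 (mod 127)
114^2 ≡ 42 (mod 127)
114^3 ≡ 89 (mod 127)
114^6 ≡ 47 (mod 127)
114^7 ≡ 24 (mod 127)
114^9 ≡ 119 (mod 127)
114^14 ≡ 68 (mod 127)
114^18 ≡ 64 (mod 127)
114^21 ≡ 108 (mod 127)
114^42 ≡ 107 (mod 127)
114^63 ≡ 126 (mod 127)
114^126 ≡ 1 (mod 127) ✓
The order of 114 is 126, so the subgroup it generates has 126 elements.
Index = |(Z/127Z)^×| / |⟨114⟩| = 126 / 126 = 1.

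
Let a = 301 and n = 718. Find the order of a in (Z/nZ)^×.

179

Since 301 ∈ (Z/718Z)^×, its order divides φ(718) = φ(2)·φ(359) = 1·358 = 358 = 2 · 179.
Divisors of 358: 1, 2, 179, 358.
Compute 301^d (mod 718) for the divisors d until we hit 1:
301^1 ≡ 301 (mod 718)
301^2 ≡ 133 (mod 718)
301^179 ≡ 1 (mod 718) ✓
Hence ord(301) = 179.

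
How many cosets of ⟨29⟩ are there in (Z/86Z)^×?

1

By Lagrange's theorem, ord_86(29) divides φ(86) = φ(2)·φ(43) = 1·42 = 42 = 2 · 3 · 7.
Divisors of 42: 1, 2, 3, 6, 7, 14, 21, 42.
Check 29^d mod 86 for each divisor in increasing order:
29^1 ≡ 29
29^2 ≡ 67
29^3 ≡ 51
29^6 ≡ 21
29^7 ≡ 7
29^14 ≡ 49
29^21 ≡ 85
29^42 ≡ 1
So ord_86(29) = 42, hence |⟨29⟩| = 42.
[(Z/86Z)^× : ⟨29⟩] = 42/42 = 1.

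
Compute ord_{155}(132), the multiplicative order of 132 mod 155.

20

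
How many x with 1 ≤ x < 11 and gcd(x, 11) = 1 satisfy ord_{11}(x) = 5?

φ(11) = 11 − 1 = 10 = 2 · 5.
Since (Z/11Z)^× is cyclic of order 10, the number of elements of order d is φ(d) when d | 10 and 0 otherwise.
5 | 10, and φ(5) = 5 − 1 = 4.

4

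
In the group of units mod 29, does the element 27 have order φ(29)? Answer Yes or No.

Yes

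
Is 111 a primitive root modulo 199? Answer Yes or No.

No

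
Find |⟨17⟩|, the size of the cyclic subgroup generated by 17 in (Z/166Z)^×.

41

By Lagrange's theorem, ord_166(17) divides φ(166) = φ(2)·φ(83) = 1·82 = 82 = 2 · 41.
Divisors of 82: 1, 2, 41, 82.
Test each divisor d:
17^1 ≡ 17 (mod 166)
17^2 ≡ 123 (mod 166)
17^41 ≡ 1 (mod 166) ✓
Hence ord(17) = 41.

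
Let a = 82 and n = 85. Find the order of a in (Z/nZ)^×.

16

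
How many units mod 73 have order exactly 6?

φ(73) = 73 − 1 = 72 = 2^3 · 3^2.
In a cyclic group of order 72, there are φ(d) elements of order d for each divisor d of 72, and zero for non-divisors.
6 = 2 · 3 divides 72, and φ(6) = 2.

2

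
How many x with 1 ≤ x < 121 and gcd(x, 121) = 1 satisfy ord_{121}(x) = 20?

0

φ(121) = φ(11^2) = 11·(11−1) = 110 = 2 · 5 · 11.
In a cyclic group of order 110, there are φ(d) elements of order d for each divisor d of 110, and zero for non-divisors.
Since 20 ∤ 110, the count is 0.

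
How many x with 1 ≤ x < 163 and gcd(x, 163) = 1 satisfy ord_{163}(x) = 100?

0

φ(163) = 163 − 1 = 162 = 2 · 3^4.
In a cyclic group of order 162, there are φ(d) elements of order d for each divisor d of 162, and zero for non-divisors.
100 does not divide 162, so no element of (Z/163Z)^× has order 100.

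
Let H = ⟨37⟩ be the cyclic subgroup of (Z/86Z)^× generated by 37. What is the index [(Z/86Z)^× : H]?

By Lagrange's theorem, ord_86(37) divides φ(86) = φ(2)·φ(43) = 1·42 = 42 = 2 · 3 · 7.
Divisors of 42: 1, 2, 3, 6, 7, 14, 21, 42.
Evaluate successive powers at the divisors of 42:
37^1 ≡ 37 (mod 86)
37^2 ≡ 79 (mod 86)
37^3 ≡ 85 (mod 86)
37^6 ≡ 1 (mod 86) ✓
So ord_86(37) = 6, hence |⟨37⟩| = 6.
[(Z/86Z)^× : ⟨37⟩] = 42/6 = 7.

7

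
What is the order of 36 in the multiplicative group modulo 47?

23

By Lagrange's theorem, ord_47(36) divides φ(47) = 47 − 1 = 46 = 2 · 23.
Divisors of 46: 1, 2, 23, 46.
Test each divisor d:
36^1 ≡ 36
36^2 ≡ 27
36^23 ≡ 1
Therefore the multiplicative order of 36 modulo 47 is 23.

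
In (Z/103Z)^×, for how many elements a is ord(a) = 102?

32

φ(103) = 103 − 1 = 102 = 2 · 3 · 17.
(Z/103Z)^× is cyclic (|G| = 102); a cyclic group of order m has exactly φ(d) elements of each order d | m, and none otherwise.
102 = 2 · 3 · 17 divides 102, and φ(102) = 32.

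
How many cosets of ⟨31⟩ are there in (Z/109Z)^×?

2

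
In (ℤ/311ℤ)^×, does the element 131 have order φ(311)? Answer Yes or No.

Yes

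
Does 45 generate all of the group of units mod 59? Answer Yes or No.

φ(59) = 59 − 1 = 58 = 2 · 29.
45 is a primitive root mod 59 iff 45^(φ(59)/q) ≢ 1 for every prime q | φ(59), i.e. q ∈ {2, 29}.
45^29 ≡ 1 (mod 59)  [q = 2: ≡ 1 ✗]
45^2 ≡ 19 (mod 59)  [q = 29: ≢ 1 ✓]
Since 45^29 ≡ 1, the order of 45 divides 29 < 58, so 45 is not a primitive root.

No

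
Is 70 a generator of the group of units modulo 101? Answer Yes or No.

No

φ(101) = 101 − 1 = 100 = 2^2 · 5^2.
Test 70^(100/q) mod 101 for each prime factor q of 100:
70^50 ≡ 1 (mod 101)  [q = 2: ≡ 1 ✗]
70^20 ≡ 84 (mod 101)  [q = 5: ≢ 1 ✓]
The check at q = 2 fails, so 70 generates a proper subgroup.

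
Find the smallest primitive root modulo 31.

3

φ(31) = 31 − 1 = 30 = 2 · 3 · 5.
g is a primitive root iff g^(30/q) ≢ 1 (mod 31) for each prime q ∈ {2, 3, 5}.
g = 2: 2^15 ≡ 1 — hits 1, so not a primitive root.
g = 3: 3^15 ≡ 30; 3^10 ≡ 25; 3^6 ≡ 16 — none is 1, so 3 is a primitive root.
The smallest primitive root modulo 31 is 3.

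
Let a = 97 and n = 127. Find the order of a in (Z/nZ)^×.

126

The order of 97 must divide φ(127) = 127 − 1 = 126 = 2 · 3^2 · 7.
Divisors of 126: 1, 2, 3, 6, 7, 9, 14, 18, 21, 42, 63, 126.
Evaluate successive powers at the divisors of 126:
97^1 ≡ 97
97^2 ≡ 11
97^3 ≡ 51
97^6 ≡ 61
97^7 ≡ 75
97^9 ≡ 63
97^14 ≡ 37
97^18 ≡ 32
97^21 ≡ 108
97^42 ≡ 107
97^63 ≡ 126
97^126 ≡ 1
Hence ord(97) = 126.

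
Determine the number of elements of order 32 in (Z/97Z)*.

16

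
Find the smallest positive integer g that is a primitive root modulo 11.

φ(11) = 11 − 1 = 10 = 2 · 5.
g is a primitive root iff g^(10/q) ≢ 1 (mod 11) for each prime q ∈ {2, 5}.
g = 2: 2^5 ≡ 10; 2^2 ≡ 4 — none is 1, so 2 is a primitive root.
So 2 is the smallest generator of (Z/11Z)^×.

2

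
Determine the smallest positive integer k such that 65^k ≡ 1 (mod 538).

134

By Lagrange's theorem, ord_538(65) divides φ(538) = φ(2)·φ(269) = 1·268 = 268 = 2^2 · 67.
Divisors of 268: 1, 2, 4, 67, 134, 268.
Compute 65^d (mod 538) for the divisors d until we hit 1:
65^1 ≡ 65 (mod 538)
65^2 ≡ 459 (mod 538)
65^4 ≡ 323 (mod 538)
65^67 ≡ 537 (mod 538)
65^134 ≡ 1 (mod 538) ✓
Therefore the multiplicative order of 65 modulo 538 is 134.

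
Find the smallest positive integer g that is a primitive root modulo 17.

3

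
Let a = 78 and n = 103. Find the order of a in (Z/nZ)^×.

102

ord(78) | φ(103) = 103 − 1 = 102 = 2 · 3 · 17.
Divisors of 102: 1, 2, 3, 6, 17, 34, 51, 102.
Compute 78^d (mod 103) for the divisors d until we hit 1:
78^1 ≡ 78 (mod 103)
78^2 ≡ 7 (mod 103)
78^3 ≡ 31 (mod 103)
78^6 ≡ 34 (mod 103)
78^17 ≡ 47 (mod 103)
78^34 ≡ 46 (mod 103)
78^51 ≡ 102 (mod 103)
78^102 ≡ 1 (mod 103) ✓
The smallest such exponent is 102, so the order of 78 is 102.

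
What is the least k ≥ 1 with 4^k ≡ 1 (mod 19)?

Since 4 ∈ (Z/19Z)^×, its order divides φ(19) = 19 − 1 = 18 = 2 · 3^2.
Divisors of 18: 1, 2, 3, 6, 9, 18.
Test each divisor d:
4^1 ≡ 4 (mod 19)
4^2 ≡ 16 (mod 19)
4^3 ≡ 7 (mod 19)
4^6 ≡ 11 (mod 19)
4^9 ≡ 1 (mod 19) ✓
Therefore the multiplicative order of 4 modulo 19 is 9.

9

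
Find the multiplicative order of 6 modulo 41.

ord(6) | φ(41) = 41 − 1 = 40 = 2^3 · 5.
Divisors of 40: 1, 2, 4, 5, 8, 10, 20, 40.
Evaluate successive powers at the divisors of 40:
6^1 ≡ 6 (mod 41)
6^2 ≡ 36 (mod 41)
6^4 ≡ 25 (mod 41)
6^5 ≡ 27 (mod 41)
6^8 ≡ 10 (mod 41)
6^10 ≡ 32 (mod 41)
6^20 ≡ 40 (mod 41)
6^40 ≡ 1 (mod 41) ✓
Therefore the multiplicative order of 6 modulo 41 is 40.

40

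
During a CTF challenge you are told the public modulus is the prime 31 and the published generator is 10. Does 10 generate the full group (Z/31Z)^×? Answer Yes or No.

No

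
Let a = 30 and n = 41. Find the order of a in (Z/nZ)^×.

Since 30 ∈ (Z/41Z)^×, its order divides φ(41) = 41 − 1 = 40 = 2^3 · 5.
Divisors of 40: 1, 2, 4, 5, 8, 10, 20, 40.
Test each divisor d:
30^1 ≡ 30 (mod 41)
30^2 ≡ 39 (mod 41)
30^4 ≡ 4 (mod 41)
30^5 ≡ 38 (mod 41)
30^8 ≡ 16 (mod 41)
30^10 ≡ 9 (mod 41)
30^20 ≡ 40 (mod 41)
30^40 ≡ 1 (mod 41) ✓
So ord_41(30) = 40.

40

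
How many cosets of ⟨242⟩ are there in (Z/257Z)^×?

Since 242 ∈ (Z/257Z)^×, its order divides φ(257) = 257 − 1 = 256 = 2^8.
Divisors of 256: 1, 2, 4, 8, 16, 32, 64, 128, 256.
Test each divisor d:
242^1 ≡ 242
242^2 ≡ 225
242^4 ≡ 253
242^8 ≡ 16
242^16 ≡ 256
242^32 ≡ 1
Thus |⟨242⟩| = ord(242) = 32.
Index = |(Z/257Z)^×| / |⟨242⟩| = 256 / 32 = 8.

8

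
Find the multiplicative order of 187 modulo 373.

372

The order of 187 must divide φ(373) = 373 − 1 = 372 = 2^2 · 3 · 31.
Divisors of 372: 1, 2, 3, 4, 6, 12, 31, 62, 93, 124, 186, 372.
Compute 187^d (mod 373) for the divisors d until we hit 1:
187^1 ≡ 187
187^2 ≡ 280
187^3 ≡ 140
187^4 ≡ 70
187^6 ≡ 204
187^12 ≡ 213
187^31 ≡ 200
187^62 ≡ 89
187^93 ≡ 269
187^124 ≡ 88
187^186 ≡ 372
187^372 ≡ 1
Therefore the multiplicative order of 187 modulo 373 is 372.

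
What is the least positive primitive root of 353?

3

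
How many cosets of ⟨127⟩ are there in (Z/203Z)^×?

By Lagrange's theorem, ord_203(127) divides φ(203) = φ(7·29) = (7−1)·(29−1) = 6·28 = 168 = 2^3 · 3 · 7.
Divisors of 168: 1, 2, 3, 4, 6, 7, 8, 12, 14, 21, 24, 28, 42, 56, 84, 168.
Test each divisor d:
127^1 ≡ 127 (mod 203)
127^2 ≡ 92 (mod 203)
127^3 ≡ 113 (mod 203)
127^4 ≡ 141 (mod 203)
127^6 ≡ 183 (mod 203)
127^7 ≡ 99 (mod 203)
127^8 ≡ 190 (mod 203)
127^12 ≡ 197 (mod 203)
127^14 ≡ 57 (mod 203)
127^21 ≡ 162 (mod 203)
127^24 ≡ 36 (mod 203)
127^28 ≡ 1 (mod 203) ✓
Thus |⟨127⟩| = ord(127) = 28.
[(Z/203Z)^× : ⟨127⟩] = 168/28 = 6.

6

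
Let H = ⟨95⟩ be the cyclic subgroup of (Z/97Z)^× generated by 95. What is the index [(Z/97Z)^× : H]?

2

Since 95 ∈ (Z/97Z)^×, its order divides φ(97) = 97 − 1 = 96 = 2^5 · 3.
Divisors of 96: 1, 2, 3, 4, 6, 8, 12, 16, 24, 32, 48, 96.
Check 95^d mod 97 for each divisor in increasing order:
95^1 ≡ 95 (mod 97)
95^2 ≡ 4 (mod 97)
95^3 ≡ 89 (mod 97)
95^4 ≡ 16 (mod 97)
95^6 ≡ 64 (mod 97)
95^8 ≡ 62 (mod 97)
95^12 ≡ 22 (mod 97)
95^16 ≡ 61 (mod 97)
95^24 ≡ 96 (mod 97)
95^32 ≡ 35 (mod 97)
95^48 ≡ 1 (mod 97) ✓
So ord_97(95) = 48, hence |⟨95⟩| = 48.
[(Z/97Z)^× : ⟨95⟩] = 96/48 = 2.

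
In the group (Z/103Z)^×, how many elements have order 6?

2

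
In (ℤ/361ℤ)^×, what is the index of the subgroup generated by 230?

ord(230) | φ(361) = φ(19^2) = 19·(19−1) = 342 = 2 · 3^2 · 19.
Divisors of 342: 1, 2, 3, 6, 9, 18, 19, 38, 57, 114, 171, 342.
Check 230^d mod 361 for each divisor in increasing order:
230^1 ≡ 230 (mod 361)
230^2 ≡ 194 (mod 361)
230^3 ≡ 217 (mod 361)
230^6 ≡ 159 (mod 361)
230^9 ≡ 208 (mod 361)
230^18 ≡ 305 (mod 361)
230^19 ≡ 116 (mod 361)
230^38 ≡ 99 (mod 361)
230^57 ≡ 293 (mod 361)
230^114 ≡ 292 (mod 361)
230^171 ≡ 360 (mod 361)
230^342 ≡ 1 (mod 361) ✓
The order of 230 is 342, so the subgroup it generates has 342 elements.
Index = |(Z/361Z)^×| / |⟨230⟩| = 342 / 342 = 1.

1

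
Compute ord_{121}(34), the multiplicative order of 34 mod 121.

11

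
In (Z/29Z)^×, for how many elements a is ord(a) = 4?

2

φ(29) = 29 − 1 = 28 = 2^2 · 7.
Since (Z/29Z)^× is cyclic of order 28, the number of elements of order d is φ(d) when d | 28 and 0 otherwise.
4 = 2^2 divides 28, and φ(4) = 2.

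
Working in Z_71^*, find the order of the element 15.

35

ord(15) | φ(71) = 71 − 1 = 70 = 2 · 5 · 7.
Divisors of 70: 1, 2, 5, 7, 10, 14, 35, 70.
Evaluate successive powers at the divisors of 70:
15^1 ≡ 15 (mod 71)
15^2 ≡ 12 (mod 71)
15^5 ≡ 30 (mod 71)
15^7 ≡ 5 (mod 71)
15^10 ≡ 48 (mod 71)
15^14 ≡ 25 (mod 71)
15^35 ≡ 1 (mod 71) ✓
The smallest such exponent is 35, so the order of 15 is 35.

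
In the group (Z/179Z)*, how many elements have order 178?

φ(179) = 179 − 1 = 178 = 2 · 89.
In a cyclic group of order 178, there are φ(d) elements of order d for each divisor d of 178, and zero for non-divisors.
178 = 2 · 89 divides 178, and φ(178) = 88.

88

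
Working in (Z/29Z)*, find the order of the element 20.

7

Since 20 ∈ (Z/29Z)^×, its order divides φ(29) = 29 − 1 = 28 = 2^2 · 7.
Divisors of 28: 1, 2, 4, 7, 14, 28.
Test each divisor d:
20^1 ≡ 20 (mod 29)
20^2 ≡ 23 (mod 29)
20^4 ≡ 7 (mod 29)
20^7 ≡ 1 (mod 29) ✓
Hence ord(20) = 7.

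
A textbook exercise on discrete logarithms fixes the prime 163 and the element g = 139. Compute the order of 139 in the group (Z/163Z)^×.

162

The order of 139 must divide φ(163) = 163 − 1 = 162 = 2 · 3^4.
Divisors of 162: 1, 2, 3, 6, 9, 18, 27, 54, 81, 162.
Compute 139^d (mod 163) for the divisors d until we hit 1:
139^1 ≡ 139 (mod 163)
139^2 ≡ 87 (mod 163)
139^3 ≡ 31 (mod 163)
139^6 ≡ 146 (mod 163)
139^9 ≡ 125 (mod 163)
139^18 ≡ 140 (mod 163)
139^27 ≡ 59 (mod 163)
139^54 ≡ 58 (mod 163)
139^81 ≡ 162 (mod 163)
139^162 ≡ 1 (mod 163) ✓
The smallest such exponent is 162, so the order of 139 is 162.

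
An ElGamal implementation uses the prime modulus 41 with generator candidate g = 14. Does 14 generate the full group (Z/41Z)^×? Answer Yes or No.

No

φ(41) = 41 − 1 = 40 = 2^3 · 5.
Test 14^(40/q) mod 41 for each prime factor q of 40:
14^20 ≡ 40 (mod 41)  [q = 2: ≢ 1 ✓]
14^8 ≡ 1 (mod 41)  [q = 5: ≡ 1 ✗]
14^8 ≡ 1 shows ord(14) | 8, strictly less than φ(41); not a primitive root.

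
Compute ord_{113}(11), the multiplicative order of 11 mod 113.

ord(11) | φ(113) = 113 − 1 = 112 = 2^4 · 7.
Divisors of 112: 1, 2, 4, 7, 8, 14, 16, 28, 56, 112.
Check 11^d mod 113 for each divisor in increasing order:
11^1 ≡ 11
11^2 ≡ 8
11^4 ≡ 64
11^7 ≡ 95
11^8 ≡ 28
11^14 ≡ 98
11^16 ≡ 106
11^28 ≡ 112
11^56 ≡ 1
So ord_113(11) = 56.

56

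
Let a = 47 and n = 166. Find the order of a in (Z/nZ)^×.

82

By Lagrange's theorem, ord_166(47) divides φ(166) = φ(2)·φ(83) = 1·82 = 82 = 2 · 41.
Divisors of 82: 1, 2, 41, 82.
Compute 47^d (mod 166) for the divisors d until we hit 1:
47^1 ≡ 47 (mod 166)
47^2 ≡ 51 (mod 166)
47^41 ≡ 165 (mod 166)
47^82 ≡ 1 (mod 166) ✓
The smallest such exponent is 82, so the order of 47 is 82.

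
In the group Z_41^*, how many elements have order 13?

0

φ(41) = 41 − 1 = 40 = 2^3 · 5.
(Z/41Z)^× is cyclic (|G| = 40); a cyclic group of order m has exactly φ(d) elements of each order d | m, and none otherwise.
Since 13 ∤ 40, the count is 0.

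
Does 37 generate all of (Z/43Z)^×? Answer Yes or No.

No

φ(43) = 43 − 1 = 42 = 2 · 3 · 7.
An element g generates (Z/43Z)^× iff g^(42/q) ≢ 1 (mod 43) for each prime q ∈ {2, 3, 7}.
37^21 ≡ 42 (mod 43)  [q = 2: ≢ 1 ✓]
37^14 ≡ 36 (mod 43)  [q = 3: ≢ 1 ✓]
37^6 ≡ 1 (mod 43)  [q = 7: ≡ 1 ✗]
37^6 ≡ 1 shows ord(37) | 6, strictly less than φ(43); not a primitive root.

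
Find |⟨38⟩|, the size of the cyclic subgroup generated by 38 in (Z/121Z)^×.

The order of 38 must divide φ(121) = φ(11^2) = 11·(11−1) = 110 = 2 · 5 · 11.
Divisors of 110: 1, 2, 5, 10, 11, 22, 55, 110.
Compute 38^d (mod 121) for the divisors d until we hit 1:
38^1 ≡ 38
38^2 ≡ 113
38^5 ≡ 12
38^10 ≡ 23
38^11 ≡ 27
38^22 ≡ 3
38^55 ≡ 1
So ord_121(38) = 55.

55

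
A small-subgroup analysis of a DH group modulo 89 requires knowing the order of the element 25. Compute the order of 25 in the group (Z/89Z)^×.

22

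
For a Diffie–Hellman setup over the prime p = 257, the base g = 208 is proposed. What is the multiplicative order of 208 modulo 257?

128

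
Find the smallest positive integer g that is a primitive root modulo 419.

2

φ(419) = 419 − 1 = 418 = 2 · 11 · 19.
Test candidates g = 2, 3, … against the prime factors q ∈ {2, 11, 19} of φ(419): g is a generator iff g^(418/q) ≢ 1 for every such q.
g = 2: 2^209 ≡ 418; 2^38 ≡ 334; 2^22 ≡ 114 — none is 1, so 2 is a primitive root.
The smallest primitive root modulo 419 is 2.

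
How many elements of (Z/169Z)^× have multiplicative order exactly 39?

φ(169) = φ(13^2) = 13·(13−1) = 156 = 2^2 · 3 · 13.
(Z/169Z)^× is cyclic (|G| = 156); a cyclic group of order m has exactly φ(d) elements of each order d | m, and none otherwise.
39 = 3 · 13 divides 156, and φ(39) = 24.

24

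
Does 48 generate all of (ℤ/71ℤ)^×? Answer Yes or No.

φ(71) = 71 − 1 = 70 = 2 · 5 · 7.
Test 48^(70/q) mod 71 for each prime factor q of 70:
48^35 ≡ 1 (mod 71)  [q = 2: ≡ 1 ✗]
48^14 ≡ 1 (mod 71)  [q = 5: ≡ 1 ✗]
48^10 ≡ 45 (mod 71)  [q = 7: ≢ 1 ✓]
48^35 ≡ 1 shows ord(48) | 35, strictly less than φ(71); not a primitive root.

No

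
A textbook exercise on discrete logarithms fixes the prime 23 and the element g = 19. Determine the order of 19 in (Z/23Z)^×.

22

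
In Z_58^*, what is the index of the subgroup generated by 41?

ord(41) | φ(58) = φ(2)·φ(29) = 1·28 = 28 = 2^2 · 7.
Divisors of 28: 1, 2, 4, 7, 14, 28.
Evaluate successive powers at the divisors of 28:
41^1 ≡ 41
41^2 ≡ 57
41^4 ≡ 1
So ord_58(41) = 4, hence |⟨41⟩| = 4.
[(Z/58Z)^× : ⟨41⟩] = 28/4 = 7.

7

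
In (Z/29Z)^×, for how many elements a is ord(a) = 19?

0

φ(29) = 29 − 1 = 28 = 2^2 · 7.
Since (Z/29Z)^× is cyclic of order 28, the number of elements of order d is φ(d) when d | 28 and 0 otherwise.
Since 19 ∤ 28, the count is 0.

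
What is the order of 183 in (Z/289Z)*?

68

Since 183 ∈ (Z/289Z)^×, its order divides φ(289) = φ(17^2) = 17·(17−1) = 272 = 2^4 · 17.
Divisors of 272: 1, 2, 4, 8, 16, 17, 34, 68, 136, 272.
Evaluate successive powers at the divisors of 272:
183^1 ≡ 183
183^2 ≡ 254
183^4 ≡ 69
183^8 ≡ 137
183^16 ≡ 273
183^17 ≡ 251
183^34 ≡ 288
183^68 ≡ 1
Therefore the multiplicative order of 183 modulo 289 is 68.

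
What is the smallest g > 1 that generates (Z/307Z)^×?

5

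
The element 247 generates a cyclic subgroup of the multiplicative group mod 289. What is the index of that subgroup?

By Lagrange's theorem, ord_289(247) divides φ(289) = φ(17^2) = 17·(17−1) = 272 = 2^4 · 17.
Divisors of 272: 1, 2, 4, 8, 16, 17, 34, 68, 136, 272.
Evaluate successive powers at the divisors of 272:
247^1 ≡ 247 (mod 289)
247^2 ≡ 30 (mod 289)
247^4 ≡ 33 (mod 289)
247^8 ≡ 222 (mod 289)
247^16 ≡ 154 (mod 289)
247^17 ≡ 179 (mod 289)
247^34 ≡ 251 (mod 289)
247^68 ≡ 288 (mod 289)
247^136 ≡ 1 (mod 289) ✓
So ord_289(247) = 136, hence |⟨247⟩| = 136.
The index is φ(289) / ord(247) = 272 / 136 = 2.

2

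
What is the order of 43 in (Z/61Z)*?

60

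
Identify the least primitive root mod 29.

2

φ(29) = 29 − 1 = 28 = 2^2 · 7.
Test candidates g = 2, 3, … against the prime factors q ∈ {2, 7} of φ(29): g is a generator iff g^(28/q) ≢ 1 for every such q.
g = 2: 2^14 ≡ 28; 2^4 ≡ 16 — none is 1, so 2 is a primitive root.
Hence the least primitive root of 29 is 2.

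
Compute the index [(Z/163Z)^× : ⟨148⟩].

ord(148) | φ(163) = 163 − 1 = 162 = 2 · 3^4.
Divisors of 162: 1, 2, 3, 6, 9, 18, 27, 54, 81, 162.
Compute 148^d (mod 163) for the divisors d until we hit 1:
148^1 ≡ 148
148^2 ≡ 62
148^3 ≡ 48
148^6 ≡ 22
148^9 ≡ 78
148^18 ≡ 53
148^27 ≡ 59
148^54 ≡ 58
148^81 ≡ 162
148^162 ≡ 1
Thus |⟨148⟩| = ord(148) = 162.
[(Z/163Z)^× : ⟨148⟩] = 162/162 = 1.

1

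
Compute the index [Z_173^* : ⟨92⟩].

2

The order of 92 must divide φ(173) = 173 − 1 = 172 = 2^2 · 43.
Divisors of 172: 1, 2, 4, 43, 86, 172.
Test each divisor d:
92^1 ≡ 92
92^2 ≡ 160
92^4 ≡ 169
92^43 ≡ 172
92^86 ≡ 1
The order of 92 is 86, so the subgroup it generates has 86 elements.
Index = |(Z/173Z)^×| / |⟨92⟩| = 172 / 86 = 2.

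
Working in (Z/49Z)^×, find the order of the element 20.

ord(20) | φ(49) = φ(7^2) = 7·(7−1) = 42 = 2 · 3 · 7.
Divisors of 42: 1, 2, 3, 6, 7, 14, 21, 42.
Evaluate successive powers at the divisors of 42:
20^1 ≡ 20 (mod 49)
20^2 ≡ 8 (mod 49)
20^3 ≡ 13 (mod 49)
20^6 ≡ 22 (mod 49)
20^7 ≡ 48 (mod 49)
20^14 ≡ 1 (mod 49) ✓
The smallest such exponent is 14, so the order of 20 is 14.

14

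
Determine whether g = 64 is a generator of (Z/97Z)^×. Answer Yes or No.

φ(97) = 97 − 1 = 96 = 2^5 · 3.
64 is a primitive root mod 97 iff 64^(φ(97)/q) ≢ 1 for every prime q | φ(97), i.e. q ∈ {2, 3}.
64^48 ≡ 1 (mod 97)  [q = 2: ≡ 1 ✗]
64^32 ≡ 1 (mod 97)  [q = 3: ≡ 1 ✗]
The check at q = 2 fails, so 64 generates a proper subgroup.

No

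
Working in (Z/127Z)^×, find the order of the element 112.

126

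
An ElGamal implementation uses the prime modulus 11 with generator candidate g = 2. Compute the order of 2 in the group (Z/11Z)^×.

10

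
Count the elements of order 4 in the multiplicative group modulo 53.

2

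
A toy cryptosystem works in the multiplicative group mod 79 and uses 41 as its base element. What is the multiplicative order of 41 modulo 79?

26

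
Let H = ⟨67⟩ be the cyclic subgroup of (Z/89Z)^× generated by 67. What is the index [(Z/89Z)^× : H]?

ord(67) | φ(89) = 89 − 1 = 88 = 2^3 · 11.
Divisors of 88: 1, 2, 4, 8, 11, 22, 44, 88.
Compute 67^d (mod 89) for the divisors d until we hit 1:
67^1 ≡ 67 (mod 89)
67^2 ≡ 39 (mod 89)
67^4 ≡ 8 (mod 89)
67^8 ≡ 64 (mod 89)
67^11 ≡ 1 (mod 89) ✓
Thus |⟨67⟩| = ord(67) = 11.
[(Z/89Z)^× : ⟨67⟩] = 88/11 = 8.

8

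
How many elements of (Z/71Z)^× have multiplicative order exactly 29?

0

φ(71) = 71 − 1 = 70 = 2 · 5 · 7.
(Z/71Z)^× is cyclic (|G| = 70); a cyclic group of order m has exactly φ(d) elements of each order d | m, and none otherwise.
29 does not divide 70, so no element of (Z/71Z)^× has order 29.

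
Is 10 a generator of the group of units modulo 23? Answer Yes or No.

Yes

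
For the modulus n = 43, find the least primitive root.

3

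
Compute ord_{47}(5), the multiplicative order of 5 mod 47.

Since 5 ∈ (Z/47Z)^×, its order divides φ(47) = 47 − 1 = 46 = 2 · 23.
Divisors of 46: 1, 2, 23, 46.
Compute 5^d (mod 47) for the divisors d until we hit 1:
5^1 ≡ 5
5^2 ≡ 25
5^23 ≡ 46
5^46 ≡ 1
Hence ord(5) = 46.

46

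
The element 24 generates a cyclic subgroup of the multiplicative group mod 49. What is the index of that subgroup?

1

The order of 24 must divide φ(49) = φ(7^2) = 7·(7−1) = 42 = 2 · 3 · 7.
Divisors of 42: 1, 2, 3, 6, 7, 14, 21, 42.
Compute 24^d (mod 49) for the divisors d until we hit 1:
24^1 ≡ 24 (mod 49)
24^2 ≡ 37 (mod 49)
24^3 ≡ 6 (mod 49)
24^6 ≡ 36 (mod 49)
24^7 ≡ 31 (mod 49)
24^14 ≡ 30 (mod 49)
24^21 ≡ 48 (mod 49)
24^42 ≡ 1 (mod 49) ✓
So ord_49(24) = 42, hence |⟨24⟩| = 42.
The index is φ(49) / ord(24) = 42 / 42 = 1.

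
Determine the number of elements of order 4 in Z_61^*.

φ(61) = 61 − 1 = 60 = 2^2 · 3 · 5.
In a cyclic group of order 60, there are φ(d) elements of order d for each divisor d of 60, and zero for non-divisors.
4 = 2^2 divides 60, and φ(4) = 2.

2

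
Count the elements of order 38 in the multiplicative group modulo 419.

φ(419) = 419 − 1 = 418 = 2 · 11 · 19.
In a cyclic group of order 418, there are φ(d) elements of order d for each divisor d of 418, and zero for non-divisors.
38 = 2 · 19 divides 418, and φ(38) = 18.

18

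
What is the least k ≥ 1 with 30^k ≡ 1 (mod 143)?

30

ord(30) | φ(143) = φ(11·13) = (11−1)·(13−1) = 10·12 = 120 = 2^3 · 3 · 5.
Divisors of 120: 1, 2, 3, 4, 5, 6, 8, 10, 12, 15, 20, 24, 30, 40, 60, 120.
Test each divisor d:
30^1 ≡ 30 (mod 143)
30^2 ≡ 42 (mod 143)
30^3 ≡ 116 (mod 143)
30^4 ≡ 48 (mod 143)
30^5 ≡ 10 (mod 143)
30^6 ≡ 14 (mod 143)
30^8 ≡ 16 (mod 143)
30^10 ≡ 100 (mod 143)
30^12 ≡ 53 (mod 143)
30^15 ≡ 142 (mod 143)
30^20 ≡ 133 (mod 143)
30^24 ≡ 92 (mod 143)
30^30 ≡ 1 (mod 143) ✓
Hence ord(30) = 30.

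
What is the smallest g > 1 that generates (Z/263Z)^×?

5

φ(263) = 263 − 1 = 262 = 2 · 131.
Test candidates g = 2, 3, … against the prime factors q ∈ {2, 131} of φ(263): g is a generator iff g^(262/q) ≢ 1 for every such q.
g = 2: 2^131 ≡ 1 — hits 1, so not a primitive root.
g = 3: 3^131 ≡ 1 — hits 1, so not a primitive root.
g = 4: 4^131 ≡ 1 — hits 1, so not a primitive root.
g = 5: 5^131 ≡ 262; 5^2 ≡ 25 — none is 1, so 5 is a primitive root.
So 5 is the smallest generator of (Z/263Z)^×.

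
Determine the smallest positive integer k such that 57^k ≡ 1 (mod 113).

28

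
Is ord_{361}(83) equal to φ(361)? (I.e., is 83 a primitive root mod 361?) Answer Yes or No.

No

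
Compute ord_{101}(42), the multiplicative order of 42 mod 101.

By Lagrange's theorem, ord_101(42) divides φ(101) = 101 − 1 = 100 = 2^2 · 5^2.
Divisors of 100: 1, 2, 4, 5, 10, 20, 25, 50, 100.
Test each divisor d:
42^1 ≡ 42 (mod 101)
42^2 ≡ 47 (mod 101)
42^4 ≡ 88 (mod 101)
42^5 ≡ 60 (mod 101)
42^10 ≡ 65 (mod 101)
42^20 ≡ 84 (mod 101)
42^25 ≡ 91 (mod 101)
42^50 ≡ 100 (mod 101)
42^100 ≡ 1 (mod 101) ✓
Therefore the multiplicative order of 42 modulo 101 is 100.

100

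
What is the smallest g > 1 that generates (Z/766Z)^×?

φ(766) = φ(2)·φ(383) = 1·382 = 382 = 2 · 191.
Test candidates g = 2, 3, … against the prime factors q ∈ {2, 191} of φ(766): g is a generator iff g^(382/q) ≢ 1 for every such q.
g = 2: gcd(2, 766) = 2 > 1, not a unit — skip.
g = 3: 3^191 ≡ 1 — hits 1, so not a primitive root.
g = 4: gcd(4, 766) = 2 > 1, not a unit — skip.
g = 5: 5^191 ≡ 765; 5^2 ≡ 25 — none is 1, so 5 is a primitive root.
The smallest primitive root modulo 766 is 5.

5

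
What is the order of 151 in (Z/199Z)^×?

99

Since 151 ∈ (Z/199Z)^×, its order divides φ(199) = 199 − 1 = 198 = 2 · 3^2 · 11.
Divisors of 198: 1, 2, 3, 6, 9, 11, 18, 22, 33, 66, 99, 198.
Evaluate successive powers at the divisors of 198:
151^1 ≡ 151 (mod 199)
151^2 ≡ 115 (mod 199)
151^3 ≡ 52 (mod 199)
151^6 ≡ 117 (mod 199)
151^9 ≡ 114 (mod 199)
151^11 ≡ 175 (mod 199)
151^18 ≡ 61 (mod 199)
151^22 ≡ 178 (mod 199)
151^33 ≡ 106 (mod 199)
151^66 ≡ 92 (mod 199)
151^99 ≡ 1 (mod 199) ✓
Hence ord(151) = 99.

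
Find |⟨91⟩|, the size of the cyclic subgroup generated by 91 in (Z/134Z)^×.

ord(91) | φ(134) = φ(2)·φ(67) = 1·66 = 66 = 2 · 3 · 11.
Divisors of 66: 1, 2, 3, 6, 11, 22, 33, 66.
Compute 91^d (mod 134) for the divisors d until we hit 1:
91^1 ≡ 91
91^2 ≡ 107
91^3 ≡ 89
91^6 ≡ 15
91^11 ≡ 1
Hence ord(91) = 11.

11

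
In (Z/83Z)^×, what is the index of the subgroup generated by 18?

Since 18 ∈ (Z/83Z)^×, its order divides φ(83) = 83 − 1 = 82 = 2 · 41.
Divisors of 82: 1, 2, 41, 82.
Check 18^d mod 83 for each divisor in increasing order:
18^1 ≡ 18 (mod 83)
18^2 ≡ 75 (mod 83)
18^41 ≡ 82 (mod 83)
18^82 ≡ 1 (mod 83) ✓
So ord_83(18) = 82, hence |⟨18⟩| = 82.
Index = |(Z/83Z)^×| / |⟨18⟩| = 82 / 82 = 1.

1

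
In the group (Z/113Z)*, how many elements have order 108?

φ(113) = 113 − 1 = 112 = 2^4 · 7.
In a cyclic group of order 112, there are φ(d) elements of order d for each divisor d of 112, and zero for non-divisors.
Since 108 ∤ 112, the count is 0.

0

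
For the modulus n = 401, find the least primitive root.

3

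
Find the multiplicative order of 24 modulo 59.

58

By Lagrange's theorem, ord_59(24) divides φ(59) = 59 − 1 = 58 = 2 · 29.
Divisors of 58: 1, 2, 29, 58.
Compute 24^d (mod 59) for the divisors d until we hit 1:
24^1 ≡ 24 (mod 59)
24^2 ≡ 45 (mod 59)
24^29 ≡ 58 (mod 59)
24^58 ≡ 1 (mod 59) ✓
Therefore the multiplicative order of 24 modulo 59 is 58.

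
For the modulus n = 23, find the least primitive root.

φ(23) = 23 − 1 = 22 = 2 · 11.
g is a primitive root iff g^(22/q) ≢ 1 (mod 23) for each prime q ∈ {2, 11}.
g = 2: 2^11 ≡ 1 — hits 1, so not a primitive root.
g = 3: 3^11 ≡ 1 — hits 1, so not a primitive root.
g = 4: 4^11 ≡ 1 — hits 1, so not a primitive root.
g = 5: 5^11 ≡ 22; 5^2 ≡ 2 — none is 1, so 5 is a primitive root.
Hence the least primitive root of 23 is 5.

5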